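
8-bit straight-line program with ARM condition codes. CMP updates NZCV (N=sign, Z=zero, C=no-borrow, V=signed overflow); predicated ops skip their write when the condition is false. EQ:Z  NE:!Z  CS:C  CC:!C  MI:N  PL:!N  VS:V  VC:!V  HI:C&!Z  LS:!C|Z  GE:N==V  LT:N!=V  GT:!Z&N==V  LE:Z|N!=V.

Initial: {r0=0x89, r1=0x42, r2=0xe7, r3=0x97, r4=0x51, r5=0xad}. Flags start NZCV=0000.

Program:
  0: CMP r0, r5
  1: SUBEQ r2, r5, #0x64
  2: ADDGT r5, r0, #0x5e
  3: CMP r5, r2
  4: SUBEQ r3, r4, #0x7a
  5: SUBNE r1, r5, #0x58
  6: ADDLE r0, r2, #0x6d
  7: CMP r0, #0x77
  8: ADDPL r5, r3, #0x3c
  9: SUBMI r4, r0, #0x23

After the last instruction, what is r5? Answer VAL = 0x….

VAL = 0xad

0: ✓ CMP  NZCV=1000
1: · SUBEQ
2: · ADDGT
3: ✓ CMP  NZCV=1000
4: · SUBEQ
5: ✓ SUBNE  r1←0x55
6: ✓ ADDLE  r0←0x54
7: ✓ CMP  NZCV=1000
8: · ADDPL
9: ✓ SUBMI  r4←0x31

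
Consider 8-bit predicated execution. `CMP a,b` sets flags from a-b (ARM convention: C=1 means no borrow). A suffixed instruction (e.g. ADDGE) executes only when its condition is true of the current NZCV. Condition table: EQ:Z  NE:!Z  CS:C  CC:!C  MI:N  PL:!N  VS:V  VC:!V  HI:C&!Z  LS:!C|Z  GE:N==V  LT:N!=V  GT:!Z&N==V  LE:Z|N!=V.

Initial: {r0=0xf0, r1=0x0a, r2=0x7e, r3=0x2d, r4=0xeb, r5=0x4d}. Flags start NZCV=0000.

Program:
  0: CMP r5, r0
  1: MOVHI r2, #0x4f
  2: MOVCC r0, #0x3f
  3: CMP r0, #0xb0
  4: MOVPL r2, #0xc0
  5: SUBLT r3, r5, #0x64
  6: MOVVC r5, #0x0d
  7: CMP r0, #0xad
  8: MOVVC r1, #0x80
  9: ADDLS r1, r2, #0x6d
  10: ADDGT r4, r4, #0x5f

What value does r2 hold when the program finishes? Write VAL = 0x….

0: ✓ CMP  NZCV=0000
1: · MOVHI
2: ✓ MOVCC  r0←0x3f
3: ✓ CMP  NZCV=1001
4: · MOVPL
5: · SUBLT
6: · MOVVC
7: ✓ CMP  NZCV=1001
8: · MOVVC
9: ✓ ADDLS  r1←0xeb
10: ✓ ADDGT  r4←0x4a

VAL = 0x7e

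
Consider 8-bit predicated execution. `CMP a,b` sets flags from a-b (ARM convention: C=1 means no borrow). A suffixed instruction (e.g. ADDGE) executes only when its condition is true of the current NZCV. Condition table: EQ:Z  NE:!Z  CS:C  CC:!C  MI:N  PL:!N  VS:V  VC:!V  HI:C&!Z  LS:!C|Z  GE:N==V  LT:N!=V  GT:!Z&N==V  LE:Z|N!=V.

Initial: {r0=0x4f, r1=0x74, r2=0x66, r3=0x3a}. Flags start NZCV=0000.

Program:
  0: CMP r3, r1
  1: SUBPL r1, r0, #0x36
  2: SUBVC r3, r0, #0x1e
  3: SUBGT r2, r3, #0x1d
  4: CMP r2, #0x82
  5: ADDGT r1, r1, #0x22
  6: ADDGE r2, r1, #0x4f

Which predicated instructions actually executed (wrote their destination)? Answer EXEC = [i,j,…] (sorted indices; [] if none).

0: ✓ CMP  NZCV=1000
1: · SUBPL
2: ✓ SUBVC  r3←0x31
3: · SUBGT
4: ✓ CMP  NZCV=1001
5: ✓ ADDGT  r1←0x96
6: ✓ ADDGE  r2←0xe5

EXEC = [2,5,6]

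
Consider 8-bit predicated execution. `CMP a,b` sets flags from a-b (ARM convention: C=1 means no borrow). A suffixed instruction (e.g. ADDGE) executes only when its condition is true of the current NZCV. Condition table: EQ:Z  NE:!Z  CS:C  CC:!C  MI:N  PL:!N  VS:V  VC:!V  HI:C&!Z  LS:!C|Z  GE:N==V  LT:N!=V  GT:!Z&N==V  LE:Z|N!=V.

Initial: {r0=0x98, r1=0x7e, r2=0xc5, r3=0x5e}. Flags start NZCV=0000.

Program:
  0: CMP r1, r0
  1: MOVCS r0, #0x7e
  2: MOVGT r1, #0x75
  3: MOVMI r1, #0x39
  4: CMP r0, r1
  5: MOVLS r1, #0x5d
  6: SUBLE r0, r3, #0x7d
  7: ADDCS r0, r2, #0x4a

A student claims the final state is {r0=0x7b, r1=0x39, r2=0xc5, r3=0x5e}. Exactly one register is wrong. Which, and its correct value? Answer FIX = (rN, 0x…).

FIX = (r0, 0x0f)

0: ✓ CMP  NZCV=1001
1: · MOVCS
2: ✓ MOVGT  r1←0x75
3: ✓ MOVMI  r1←0x39
4: ✓ CMP  NZCV=0011
5: · MOVLS
6: ✓ SUBLE  r0←0xe1
7: ✓ ADDCS  r0←0x0f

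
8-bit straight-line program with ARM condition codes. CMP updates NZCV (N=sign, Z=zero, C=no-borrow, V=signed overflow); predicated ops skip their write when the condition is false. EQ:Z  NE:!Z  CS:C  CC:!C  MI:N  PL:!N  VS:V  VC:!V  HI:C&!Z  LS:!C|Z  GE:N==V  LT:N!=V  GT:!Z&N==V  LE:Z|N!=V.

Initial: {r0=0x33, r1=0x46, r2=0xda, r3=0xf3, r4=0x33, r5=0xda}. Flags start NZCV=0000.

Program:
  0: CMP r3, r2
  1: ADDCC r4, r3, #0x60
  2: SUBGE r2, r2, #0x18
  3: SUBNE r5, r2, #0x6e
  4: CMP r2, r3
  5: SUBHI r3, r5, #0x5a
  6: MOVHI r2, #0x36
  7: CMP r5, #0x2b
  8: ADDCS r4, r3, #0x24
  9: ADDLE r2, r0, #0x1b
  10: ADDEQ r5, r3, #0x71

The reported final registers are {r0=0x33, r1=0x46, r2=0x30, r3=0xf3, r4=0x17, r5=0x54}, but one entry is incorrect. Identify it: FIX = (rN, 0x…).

0: ✓ CMP  NZCV=0010
1: · ADDCC
2: ✓ SUBGE  r2←0xc2
3: ✓ SUBNE  r5←0x54
4: ✓ CMP  NZCV=1000
5: · SUBHI
6: · MOVHI
7: ✓ CMP  NZCV=0010
8: ✓ ADDCS  r4←0x17
9: · ADDLE
10: · ADDEQ

FIX = (r2, 0xc2)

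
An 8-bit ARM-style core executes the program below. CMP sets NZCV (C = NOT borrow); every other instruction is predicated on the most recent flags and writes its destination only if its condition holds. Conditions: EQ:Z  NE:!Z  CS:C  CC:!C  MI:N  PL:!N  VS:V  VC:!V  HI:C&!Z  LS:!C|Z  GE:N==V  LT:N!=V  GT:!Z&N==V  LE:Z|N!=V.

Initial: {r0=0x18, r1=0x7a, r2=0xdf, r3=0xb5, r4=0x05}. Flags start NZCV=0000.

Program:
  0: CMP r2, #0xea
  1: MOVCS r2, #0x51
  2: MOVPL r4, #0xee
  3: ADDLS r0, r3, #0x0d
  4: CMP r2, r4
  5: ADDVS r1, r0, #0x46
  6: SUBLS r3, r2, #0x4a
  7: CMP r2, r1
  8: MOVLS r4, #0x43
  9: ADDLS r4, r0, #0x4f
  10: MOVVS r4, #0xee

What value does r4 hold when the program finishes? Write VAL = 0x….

[0] flags=1000 → (cmp)
[1] flags=1000 CS?F → skip
[2] flags=1000 PL?F → skip
[3] flags=1000 LS?T → r0=0xc2
[4] flags=1010 → (cmp)
[5] flags=1010 VS?F → skip
[6] flags=1010 LS?F → skip
[7] flags=0011 → (cmp)
[8] flags=0011 LS?F → skip
[9] flags=0011 LS?F → skip
[10] flags=0011 VS?T → r4=0xee

VAL = 0xee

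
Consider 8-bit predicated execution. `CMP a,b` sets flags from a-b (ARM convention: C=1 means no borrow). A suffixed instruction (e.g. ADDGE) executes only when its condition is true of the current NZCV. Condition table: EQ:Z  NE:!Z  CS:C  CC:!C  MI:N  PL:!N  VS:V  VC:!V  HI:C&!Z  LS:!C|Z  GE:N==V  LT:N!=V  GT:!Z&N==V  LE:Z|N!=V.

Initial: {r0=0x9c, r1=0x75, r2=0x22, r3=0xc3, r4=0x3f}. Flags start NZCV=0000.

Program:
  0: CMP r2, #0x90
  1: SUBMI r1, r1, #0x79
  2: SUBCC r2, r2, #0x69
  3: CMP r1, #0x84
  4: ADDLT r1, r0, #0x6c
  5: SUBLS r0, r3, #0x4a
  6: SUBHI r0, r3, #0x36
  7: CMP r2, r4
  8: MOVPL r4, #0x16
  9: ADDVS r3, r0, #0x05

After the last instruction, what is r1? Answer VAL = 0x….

0: ✓ CMP  NZCV=1001
1: ✓ SUBMI  r1←0xfc
2: ✓ SUBCC  r2←0xb9
3: ✓ CMP  NZCV=0010
4: · ADDLT
5: · SUBLS
6: ✓ SUBHI  r0←0x8d
7: ✓ CMP  NZCV=0011
8: ✓ MOVPL  r4←0x16
9: ✓ ADDVS  r3←0x92

VAL = 0xfc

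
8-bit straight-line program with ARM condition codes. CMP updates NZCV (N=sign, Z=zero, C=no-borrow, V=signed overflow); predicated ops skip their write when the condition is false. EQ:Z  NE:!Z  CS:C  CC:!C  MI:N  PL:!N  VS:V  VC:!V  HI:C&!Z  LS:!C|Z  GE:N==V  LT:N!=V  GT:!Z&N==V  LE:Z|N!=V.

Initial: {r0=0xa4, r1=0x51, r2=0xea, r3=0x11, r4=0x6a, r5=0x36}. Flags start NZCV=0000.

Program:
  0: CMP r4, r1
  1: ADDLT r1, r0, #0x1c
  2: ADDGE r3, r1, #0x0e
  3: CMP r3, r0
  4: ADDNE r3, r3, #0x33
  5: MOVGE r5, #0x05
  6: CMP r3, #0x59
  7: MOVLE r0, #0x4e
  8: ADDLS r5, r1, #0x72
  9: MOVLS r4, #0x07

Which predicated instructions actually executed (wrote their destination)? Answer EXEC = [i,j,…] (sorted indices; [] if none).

EXEC = [2,4,5,7]

[0] flags=0010 → (cmp)
[1] flags=0010 LT?F → skip
[2] flags=0010 GE?T → r3=0x5f
[3] flags=1001 → (cmp)
[4] flags=1001 NE?T → r3=0x92
[5] flags=1001 GE?T → r5=0x05
[6] flags=0011 → (cmp)
[7] flags=0011 LE?T → r0=0x4e
[8] flags=0011 LS?F → skip
[9] flags=0011 LS?F → skip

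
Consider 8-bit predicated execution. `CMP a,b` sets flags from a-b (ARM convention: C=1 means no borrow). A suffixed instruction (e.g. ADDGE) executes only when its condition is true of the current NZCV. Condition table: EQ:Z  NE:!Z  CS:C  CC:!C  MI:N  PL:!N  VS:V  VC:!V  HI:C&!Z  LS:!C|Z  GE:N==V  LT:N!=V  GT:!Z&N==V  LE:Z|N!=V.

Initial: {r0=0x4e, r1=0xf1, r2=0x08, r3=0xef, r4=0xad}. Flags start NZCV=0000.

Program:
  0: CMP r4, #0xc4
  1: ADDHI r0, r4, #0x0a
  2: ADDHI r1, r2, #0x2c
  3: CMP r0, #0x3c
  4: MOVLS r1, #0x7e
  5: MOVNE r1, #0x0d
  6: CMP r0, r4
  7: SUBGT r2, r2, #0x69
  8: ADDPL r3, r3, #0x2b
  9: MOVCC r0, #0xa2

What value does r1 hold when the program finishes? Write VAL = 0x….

VAL = 0x0d

[0] flags=1000 → (cmp)
[1] flags=1000 HI?F → skip
[2] flags=1000 HI?F → skip
[3] flags=0010 → (cmp)
[4] flags=0010 LS?F → skip
[5] flags=0010 NE?T → r1=0x0d
[6] flags=1001 → (cmp)
[7] flags=1001 GT?T → r2=0x9f
[8] flags=1001 PL?F → skip
[9] flags=1001 CC?T → r0=0xa2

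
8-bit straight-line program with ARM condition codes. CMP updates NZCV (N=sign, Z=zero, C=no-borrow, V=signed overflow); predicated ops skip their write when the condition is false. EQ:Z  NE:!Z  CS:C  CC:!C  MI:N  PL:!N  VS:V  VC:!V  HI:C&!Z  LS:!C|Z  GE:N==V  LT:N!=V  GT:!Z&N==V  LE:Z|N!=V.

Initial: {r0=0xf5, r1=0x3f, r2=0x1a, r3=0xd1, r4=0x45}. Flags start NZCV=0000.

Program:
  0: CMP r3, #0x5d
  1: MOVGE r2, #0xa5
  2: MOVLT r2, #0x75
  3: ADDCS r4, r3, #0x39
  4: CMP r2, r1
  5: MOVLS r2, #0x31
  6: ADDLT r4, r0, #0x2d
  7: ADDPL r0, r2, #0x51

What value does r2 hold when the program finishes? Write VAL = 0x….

[0] flags=0011 → (cmp)
[1] flags=0011 GE?F → skip
[2] flags=0011 LT?T → r2=0x75
[3] flags=0011 CS?T → r4=0x0a
[4] flags=0010 → (cmp)
[5] flags=0010 LS?F → skip
[6] flags=0010 LT?F → skip
[7] flags=0010 PL?T → r0=0xc6

VAL = 0x75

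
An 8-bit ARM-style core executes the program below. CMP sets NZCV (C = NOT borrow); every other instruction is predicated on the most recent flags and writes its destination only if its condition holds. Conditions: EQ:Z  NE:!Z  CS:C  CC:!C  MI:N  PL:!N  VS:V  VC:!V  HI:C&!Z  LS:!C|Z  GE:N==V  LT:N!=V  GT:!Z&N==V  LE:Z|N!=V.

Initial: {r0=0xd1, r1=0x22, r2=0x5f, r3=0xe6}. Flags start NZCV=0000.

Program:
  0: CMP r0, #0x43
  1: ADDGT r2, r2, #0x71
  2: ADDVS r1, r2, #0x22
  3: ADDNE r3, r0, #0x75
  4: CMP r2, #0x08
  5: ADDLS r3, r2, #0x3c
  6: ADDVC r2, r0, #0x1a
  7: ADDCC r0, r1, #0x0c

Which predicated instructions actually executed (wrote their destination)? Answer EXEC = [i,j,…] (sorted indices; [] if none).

EXEC = [3,6]

0: ✓ CMP  NZCV=1010
1: · ADDGT
2: · ADDVS
3: ✓ ADDNE  r3←0x46
4: ✓ CMP  NZCV=0010
5: · ADDLS
6: ✓ ADDVC  r2←0xeb
7: · ADDCC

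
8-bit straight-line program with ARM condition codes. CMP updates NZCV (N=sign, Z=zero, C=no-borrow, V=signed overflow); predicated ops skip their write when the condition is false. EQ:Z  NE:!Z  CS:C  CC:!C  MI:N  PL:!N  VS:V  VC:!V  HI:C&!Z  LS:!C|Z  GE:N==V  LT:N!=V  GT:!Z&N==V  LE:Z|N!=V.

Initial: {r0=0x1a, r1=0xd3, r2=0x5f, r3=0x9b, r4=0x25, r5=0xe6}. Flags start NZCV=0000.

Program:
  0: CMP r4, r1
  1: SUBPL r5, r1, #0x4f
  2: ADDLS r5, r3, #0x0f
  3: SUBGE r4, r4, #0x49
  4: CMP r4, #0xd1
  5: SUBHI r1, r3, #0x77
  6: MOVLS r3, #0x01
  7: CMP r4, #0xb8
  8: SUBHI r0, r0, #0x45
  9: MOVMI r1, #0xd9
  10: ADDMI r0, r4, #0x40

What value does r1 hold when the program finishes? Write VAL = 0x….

[0] flags=0000 → (cmp)
[1] flags=0000 PL?T → r5=0x84
[2] flags=0000 LS?T → r5=0xaa
[3] flags=0000 GE?T → r4=0xdc
[4] flags=0010 → (cmp)
[5] flags=0010 HI?T → r1=0x24
[6] flags=0010 LS?F → skip
[7] flags=0010 → (cmp)
[8] flags=0010 HI?T → r0=0xd5
[9] flags=0010 MI?F → skip
[10] flags=0010 MI?F → skip

VAL = 0x24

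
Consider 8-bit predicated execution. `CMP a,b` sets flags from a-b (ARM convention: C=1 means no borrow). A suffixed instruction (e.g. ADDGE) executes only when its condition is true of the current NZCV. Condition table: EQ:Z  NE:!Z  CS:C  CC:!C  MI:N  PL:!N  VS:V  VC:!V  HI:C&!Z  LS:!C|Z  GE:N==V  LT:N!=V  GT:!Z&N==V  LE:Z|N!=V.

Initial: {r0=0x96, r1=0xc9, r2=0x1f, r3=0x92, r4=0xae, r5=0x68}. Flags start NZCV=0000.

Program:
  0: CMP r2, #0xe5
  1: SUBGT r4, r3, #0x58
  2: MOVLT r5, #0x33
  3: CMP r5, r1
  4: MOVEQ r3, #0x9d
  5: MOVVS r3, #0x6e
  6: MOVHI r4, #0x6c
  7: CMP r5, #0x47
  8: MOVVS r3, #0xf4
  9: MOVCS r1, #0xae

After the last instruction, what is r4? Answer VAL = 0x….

VAL = 0x3a

[0] flags=0000 → (cmp)
[1] flags=0000 GT?T → r4=0x3a
[2] flags=0000 LT?F → skip
[3] flags=1001 → (cmp)
[4] flags=1001 EQ?F → skip
[5] flags=1001 VS?T → r3=0x6e
[6] flags=1001 HI?F → skip
[7] flags=0010 → (cmp)
[8] flags=0010 VS?F → skip
[9] flags=0010 CS?T → r1=0xae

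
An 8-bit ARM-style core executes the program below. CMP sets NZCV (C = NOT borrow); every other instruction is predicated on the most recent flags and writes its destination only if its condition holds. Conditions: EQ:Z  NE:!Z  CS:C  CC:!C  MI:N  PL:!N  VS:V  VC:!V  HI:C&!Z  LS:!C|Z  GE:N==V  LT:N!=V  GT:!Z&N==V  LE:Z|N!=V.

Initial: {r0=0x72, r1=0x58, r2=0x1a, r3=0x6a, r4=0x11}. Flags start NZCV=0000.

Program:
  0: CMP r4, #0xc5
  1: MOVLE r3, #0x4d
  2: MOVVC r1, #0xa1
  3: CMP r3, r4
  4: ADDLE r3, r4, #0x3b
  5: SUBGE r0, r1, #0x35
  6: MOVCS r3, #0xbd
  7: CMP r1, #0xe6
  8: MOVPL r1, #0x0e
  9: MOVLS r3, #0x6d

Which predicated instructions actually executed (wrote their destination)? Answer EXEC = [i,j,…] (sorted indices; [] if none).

[0] flags=0000 → (cmp)
[1] flags=0000 LE?F → skip
[2] flags=0000 VC?T → r1=0xa1
[3] flags=0010 → (cmp)
[4] flags=0010 LE?F → skip
[5] flags=0010 GE?T → r0=0x6c
[6] flags=0010 CS?T → r3=0xbd
[7] flags=1000 → (cmp)
[8] flags=1000 PL?F → skip
[9] flags=1000 LS?T → r3=0x6d

EXEC = [2,5,6,9]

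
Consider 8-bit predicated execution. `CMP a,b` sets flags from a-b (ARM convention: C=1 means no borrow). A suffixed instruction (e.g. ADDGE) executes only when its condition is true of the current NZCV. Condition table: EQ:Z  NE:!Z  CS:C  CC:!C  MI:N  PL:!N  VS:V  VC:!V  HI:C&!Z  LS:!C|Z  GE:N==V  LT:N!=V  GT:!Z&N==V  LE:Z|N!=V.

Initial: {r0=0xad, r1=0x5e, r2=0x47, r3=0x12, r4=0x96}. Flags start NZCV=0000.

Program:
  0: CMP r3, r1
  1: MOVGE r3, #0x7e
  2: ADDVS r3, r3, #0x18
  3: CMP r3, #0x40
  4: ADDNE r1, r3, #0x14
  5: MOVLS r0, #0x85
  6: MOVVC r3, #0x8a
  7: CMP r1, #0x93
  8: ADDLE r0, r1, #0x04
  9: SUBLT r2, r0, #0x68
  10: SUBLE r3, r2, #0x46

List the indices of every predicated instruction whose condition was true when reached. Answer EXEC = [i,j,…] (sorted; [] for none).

[0] flags=1000 → (cmp)
[1] flags=1000 GE?F → skip
[2] flags=1000 VS?F → skip
[3] flags=1000 → (cmp)
[4] flags=1000 NE?T → r1=0x26
[5] flags=1000 LS?T → r0=0x85
[6] flags=1000 VC?T → r3=0x8a
[7] flags=1001 → (cmp)
[8] flags=1001 LE?F → skip
[9] flags=1001 LT?F → skip
[10] flags=1001 LE?F → skip

EXEC = [4,5,6]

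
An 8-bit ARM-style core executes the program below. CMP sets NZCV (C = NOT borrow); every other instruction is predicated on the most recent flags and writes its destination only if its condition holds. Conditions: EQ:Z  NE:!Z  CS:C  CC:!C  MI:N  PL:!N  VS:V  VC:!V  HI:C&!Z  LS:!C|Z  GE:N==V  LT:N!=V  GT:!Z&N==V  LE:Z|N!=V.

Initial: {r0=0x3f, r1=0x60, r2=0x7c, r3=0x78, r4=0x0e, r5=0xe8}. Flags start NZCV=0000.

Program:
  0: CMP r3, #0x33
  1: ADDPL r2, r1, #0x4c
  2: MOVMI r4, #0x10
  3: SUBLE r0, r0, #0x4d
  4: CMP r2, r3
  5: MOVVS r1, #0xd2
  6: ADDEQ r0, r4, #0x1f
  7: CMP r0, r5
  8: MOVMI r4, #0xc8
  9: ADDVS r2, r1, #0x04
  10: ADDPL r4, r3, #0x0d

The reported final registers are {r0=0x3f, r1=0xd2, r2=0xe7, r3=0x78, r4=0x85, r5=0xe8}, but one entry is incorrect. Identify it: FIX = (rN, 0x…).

FIX = (r2, 0xac)

0: ✓ CMP  NZCV=0010
1: ✓ ADDPL  r2←0xac
2: · MOVMI
3: · SUBLE
4: ✓ CMP  NZCV=0011
5: ✓ MOVVS  r1←0xd2
6: · ADDEQ
7: ✓ CMP  NZCV=0000
8: · MOVMI
9: · ADDVS
10: ✓ ADDPL  r4←0x85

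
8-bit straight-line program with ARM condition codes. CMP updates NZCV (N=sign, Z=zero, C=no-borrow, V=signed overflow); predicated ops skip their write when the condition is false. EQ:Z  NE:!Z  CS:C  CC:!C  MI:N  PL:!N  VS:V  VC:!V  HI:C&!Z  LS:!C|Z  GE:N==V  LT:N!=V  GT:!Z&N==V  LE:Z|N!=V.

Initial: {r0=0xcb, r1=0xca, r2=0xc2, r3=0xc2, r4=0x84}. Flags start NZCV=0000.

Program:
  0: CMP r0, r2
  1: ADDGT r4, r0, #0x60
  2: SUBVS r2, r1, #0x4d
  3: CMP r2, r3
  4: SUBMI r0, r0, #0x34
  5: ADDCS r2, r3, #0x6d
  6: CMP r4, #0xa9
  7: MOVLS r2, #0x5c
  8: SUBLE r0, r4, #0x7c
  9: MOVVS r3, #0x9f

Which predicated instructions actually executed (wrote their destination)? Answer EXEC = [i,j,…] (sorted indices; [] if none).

0: ✓ CMP  NZCV=0010
1: ✓ ADDGT  r4←0x2b
2: · SUBVS
3: ✓ CMP  NZCV=0110
4: · SUBMI
5: ✓ ADDCS  r2←0x2f
6: ✓ CMP  NZCV=1001
7: ✓ MOVLS  r2←0x5c
8: · SUBLE
9: ✓ MOVVS  r3←0x9f

EXEC = [1,5,7,9]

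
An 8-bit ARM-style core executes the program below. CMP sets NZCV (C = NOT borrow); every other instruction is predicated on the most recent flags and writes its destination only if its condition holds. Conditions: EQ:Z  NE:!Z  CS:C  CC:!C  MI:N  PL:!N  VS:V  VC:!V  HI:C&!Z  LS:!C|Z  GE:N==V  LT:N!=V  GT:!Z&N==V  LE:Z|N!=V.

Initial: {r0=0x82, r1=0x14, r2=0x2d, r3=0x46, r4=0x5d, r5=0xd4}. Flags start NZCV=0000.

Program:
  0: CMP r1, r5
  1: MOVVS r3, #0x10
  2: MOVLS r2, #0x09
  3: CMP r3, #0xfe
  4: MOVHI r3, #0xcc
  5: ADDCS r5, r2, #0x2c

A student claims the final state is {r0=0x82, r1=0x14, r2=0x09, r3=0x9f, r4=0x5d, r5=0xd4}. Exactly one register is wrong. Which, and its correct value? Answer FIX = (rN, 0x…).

[0] flags=0000 → (cmp)
[1] flags=0000 VS?F → skip
[2] flags=0000 LS?T → r2=0x09
[3] flags=0000 → (cmp)
[4] flags=0000 HI?F → skip
[5] flags=0000 CS?F → skip

FIX = (r3, 0x46)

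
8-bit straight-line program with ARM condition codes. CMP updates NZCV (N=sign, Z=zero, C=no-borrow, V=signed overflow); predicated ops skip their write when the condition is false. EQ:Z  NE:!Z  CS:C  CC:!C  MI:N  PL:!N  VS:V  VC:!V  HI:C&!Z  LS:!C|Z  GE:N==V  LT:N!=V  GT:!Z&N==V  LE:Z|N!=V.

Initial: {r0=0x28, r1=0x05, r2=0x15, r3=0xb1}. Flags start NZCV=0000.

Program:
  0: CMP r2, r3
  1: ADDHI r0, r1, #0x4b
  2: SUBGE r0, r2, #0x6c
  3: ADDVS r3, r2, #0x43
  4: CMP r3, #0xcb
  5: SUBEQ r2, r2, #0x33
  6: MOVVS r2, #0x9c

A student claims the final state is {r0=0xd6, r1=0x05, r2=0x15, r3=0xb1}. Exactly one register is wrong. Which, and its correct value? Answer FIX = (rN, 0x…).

FIX = (r0, 0xa9)

[0] flags=0000 → (cmp)
[1] flags=0000 HI?F → skip
[2] flags=0000 GE?T → r0=0xa9
[3] flags=0000 VS?F → skip
[4] flags=1000 → (cmp)
[5] flags=1000 EQ?F → skip
[6] flags=1000 VS?F → skip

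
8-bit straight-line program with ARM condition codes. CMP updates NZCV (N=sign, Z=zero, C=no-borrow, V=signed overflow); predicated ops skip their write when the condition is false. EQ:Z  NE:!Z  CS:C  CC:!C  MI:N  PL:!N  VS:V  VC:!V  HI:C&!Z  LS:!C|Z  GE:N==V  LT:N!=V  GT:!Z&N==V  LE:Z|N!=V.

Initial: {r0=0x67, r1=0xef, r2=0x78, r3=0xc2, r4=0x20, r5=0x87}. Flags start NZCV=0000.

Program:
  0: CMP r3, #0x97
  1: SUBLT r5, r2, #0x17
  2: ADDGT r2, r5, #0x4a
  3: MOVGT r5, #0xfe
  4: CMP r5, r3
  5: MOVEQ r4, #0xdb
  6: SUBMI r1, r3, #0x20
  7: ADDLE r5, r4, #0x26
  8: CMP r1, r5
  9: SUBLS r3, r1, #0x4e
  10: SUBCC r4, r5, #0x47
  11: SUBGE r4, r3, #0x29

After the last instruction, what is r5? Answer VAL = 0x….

VAL = 0xfe

0: ✓ CMP  NZCV=0010
1: · SUBLT
2: ✓ ADDGT  r2←0xd1
3: ✓ MOVGT  r5←0xfe
4: ✓ CMP  NZCV=0010
5: · MOVEQ
6: · SUBMI
7: · ADDLE
8: ✓ CMP  NZCV=1000
9: ✓ SUBLS  r3←0xa1
10: ✓ SUBCC  r4←0xb7
11: · SUBGE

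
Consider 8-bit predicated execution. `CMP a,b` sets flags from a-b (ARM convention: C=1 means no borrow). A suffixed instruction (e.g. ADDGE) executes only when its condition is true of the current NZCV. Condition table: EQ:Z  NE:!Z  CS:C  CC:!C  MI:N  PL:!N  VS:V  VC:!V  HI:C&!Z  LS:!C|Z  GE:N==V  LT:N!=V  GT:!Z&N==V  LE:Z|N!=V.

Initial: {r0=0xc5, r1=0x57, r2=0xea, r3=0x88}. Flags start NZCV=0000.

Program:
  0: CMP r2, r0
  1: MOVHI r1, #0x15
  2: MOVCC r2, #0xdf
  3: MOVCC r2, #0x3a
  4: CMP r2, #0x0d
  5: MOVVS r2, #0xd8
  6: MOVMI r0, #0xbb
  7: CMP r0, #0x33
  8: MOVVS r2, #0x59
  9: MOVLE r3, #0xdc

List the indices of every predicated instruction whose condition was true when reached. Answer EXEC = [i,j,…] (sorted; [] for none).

EXEC = [1,6,9]

0: ✓ CMP  NZCV=0010
1: ✓ MOVHI  r1←0x15
2: · MOVCC
3: · MOVCC
4: ✓ CMP  NZCV=1010
5: · MOVVS
6: ✓ MOVMI  r0←0xbb
7: ✓ CMP  NZCV=1010
8: · MOVVS
9: ✓ MOVLE  r3←0xdc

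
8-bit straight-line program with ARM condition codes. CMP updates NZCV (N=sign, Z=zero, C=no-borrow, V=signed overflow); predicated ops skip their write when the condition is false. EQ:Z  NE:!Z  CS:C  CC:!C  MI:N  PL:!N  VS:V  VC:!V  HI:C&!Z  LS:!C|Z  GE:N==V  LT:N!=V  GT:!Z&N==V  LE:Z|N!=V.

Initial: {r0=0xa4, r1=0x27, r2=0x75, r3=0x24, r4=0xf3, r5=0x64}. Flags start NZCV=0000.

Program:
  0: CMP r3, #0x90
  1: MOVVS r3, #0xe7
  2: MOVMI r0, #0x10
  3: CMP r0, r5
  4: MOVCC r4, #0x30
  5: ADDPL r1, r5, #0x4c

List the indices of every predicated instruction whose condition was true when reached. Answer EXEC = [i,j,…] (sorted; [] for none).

EXEC = [1,2,4]

[0] flags=1001 → (cmp)
[1] flags=1001 VS?T → r3=0xe7
[2] flags=1001 MI?T → r0=0x10
[3] flags=1000 → (cmp)
[4] flags=1000 CC?T → r4=0x30
[5] flags=1000 PL?F → skip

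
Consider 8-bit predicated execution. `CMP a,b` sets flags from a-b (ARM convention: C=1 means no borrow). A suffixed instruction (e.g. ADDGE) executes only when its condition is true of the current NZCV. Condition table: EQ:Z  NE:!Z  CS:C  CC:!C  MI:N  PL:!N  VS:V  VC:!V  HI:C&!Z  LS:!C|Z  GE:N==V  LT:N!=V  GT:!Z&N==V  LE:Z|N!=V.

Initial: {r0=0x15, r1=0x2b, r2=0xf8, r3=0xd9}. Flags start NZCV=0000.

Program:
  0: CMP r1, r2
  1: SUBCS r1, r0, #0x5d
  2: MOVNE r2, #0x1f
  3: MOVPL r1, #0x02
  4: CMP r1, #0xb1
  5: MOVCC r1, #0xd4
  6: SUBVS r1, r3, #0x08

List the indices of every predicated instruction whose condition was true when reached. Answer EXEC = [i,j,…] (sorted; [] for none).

[0] flags=0000 → (cmp)
[1] flags=0000 CS?F → skip
[2] flags=0000 NE?T → r2=0x1f
[3] flags=0000 PL?T → r1=0x02
[4] flags=0000 → (cmp)
[5] flags=0000 CC?T → r1=0xd4
[6] flags=0000 VS?F → skip

EXEC = [2,3,5]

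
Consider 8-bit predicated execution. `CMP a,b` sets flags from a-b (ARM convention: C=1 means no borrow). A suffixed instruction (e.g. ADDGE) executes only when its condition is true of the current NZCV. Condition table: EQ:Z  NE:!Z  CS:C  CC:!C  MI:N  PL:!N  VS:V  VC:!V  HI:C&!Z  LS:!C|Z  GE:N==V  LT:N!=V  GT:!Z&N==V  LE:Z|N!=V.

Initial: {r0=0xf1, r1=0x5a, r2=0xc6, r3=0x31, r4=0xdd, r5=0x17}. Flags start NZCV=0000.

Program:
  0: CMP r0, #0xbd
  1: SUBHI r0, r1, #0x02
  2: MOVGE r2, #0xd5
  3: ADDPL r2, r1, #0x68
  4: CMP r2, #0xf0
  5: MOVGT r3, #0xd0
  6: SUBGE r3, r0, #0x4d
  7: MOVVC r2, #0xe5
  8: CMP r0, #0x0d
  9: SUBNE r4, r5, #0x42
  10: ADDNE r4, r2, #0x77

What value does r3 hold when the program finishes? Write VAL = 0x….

[0] flags=0010 → (cmp)
[1] flags=0010 HI?T → r0=0x58
[2] flags=0010 GE?T → r2=0xd5
[3] flags=0010 PL?T → r2=0xc2
[4] flags=1000 → (cmp)
[5] flags=1000 GT?F → skip
[6] flags=1000 GE?F → skip
[7] flags=1000 VC?T → r2=0xe5
[8] flags=0010 → (cmp)
[9] flags=0010 NE?T → r4=0xd5
[10] flags=0010 NE?T → r4=0x5c

VAL = 0x31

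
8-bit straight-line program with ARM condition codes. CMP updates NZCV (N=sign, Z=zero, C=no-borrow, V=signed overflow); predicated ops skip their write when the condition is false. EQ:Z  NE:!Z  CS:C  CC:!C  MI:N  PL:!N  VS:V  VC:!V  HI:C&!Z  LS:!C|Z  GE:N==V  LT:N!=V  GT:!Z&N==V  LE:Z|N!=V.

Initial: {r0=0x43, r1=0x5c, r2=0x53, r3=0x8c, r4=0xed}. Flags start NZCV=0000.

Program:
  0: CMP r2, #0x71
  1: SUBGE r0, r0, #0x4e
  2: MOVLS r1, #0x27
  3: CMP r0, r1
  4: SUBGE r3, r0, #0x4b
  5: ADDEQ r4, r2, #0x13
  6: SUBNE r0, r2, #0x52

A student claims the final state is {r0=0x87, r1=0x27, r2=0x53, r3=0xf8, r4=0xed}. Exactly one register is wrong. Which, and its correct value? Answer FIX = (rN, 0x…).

FIX = (r0, 0x01)

[0] flags=1000 → (cmp)
[1] flags=1000 GE?F → skip
[2] flags=1000 LS?T → r1=0x27
[3] flags=0010 → (cmp)
[4] flags=0010 GE?T → r3=0xf8
[5] flags=0010 EQ?F → skip
[6] flags=0010 NE?T → r0=0x01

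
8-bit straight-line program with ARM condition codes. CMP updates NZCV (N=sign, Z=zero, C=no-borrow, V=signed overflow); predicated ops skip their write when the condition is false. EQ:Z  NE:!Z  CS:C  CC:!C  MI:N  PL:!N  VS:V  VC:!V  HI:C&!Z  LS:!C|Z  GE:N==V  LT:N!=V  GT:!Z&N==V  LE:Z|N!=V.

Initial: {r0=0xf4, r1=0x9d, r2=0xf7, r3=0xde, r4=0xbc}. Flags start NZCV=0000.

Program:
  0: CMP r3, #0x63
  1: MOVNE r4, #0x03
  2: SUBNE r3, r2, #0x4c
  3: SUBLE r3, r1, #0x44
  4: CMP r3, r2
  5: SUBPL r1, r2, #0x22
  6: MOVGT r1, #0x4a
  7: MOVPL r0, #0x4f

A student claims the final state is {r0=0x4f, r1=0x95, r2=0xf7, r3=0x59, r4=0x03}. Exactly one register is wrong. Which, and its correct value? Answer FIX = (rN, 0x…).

FIX = (r1, 0x4a)

0: ✓ CMP  NZCV=0011
1: ✓ MOVNE  r4←0x03
2: ✓ SUBNE  r3←0xab
3: ✓ SUBLE  r3←0x59
4: ✓ CMP  NZCV=0000
5: ✓ SUBPL  r1←0xd5
6: ✓ MOVGT  r1←0x4a
7: ✓ MOVPL  r0←0x4f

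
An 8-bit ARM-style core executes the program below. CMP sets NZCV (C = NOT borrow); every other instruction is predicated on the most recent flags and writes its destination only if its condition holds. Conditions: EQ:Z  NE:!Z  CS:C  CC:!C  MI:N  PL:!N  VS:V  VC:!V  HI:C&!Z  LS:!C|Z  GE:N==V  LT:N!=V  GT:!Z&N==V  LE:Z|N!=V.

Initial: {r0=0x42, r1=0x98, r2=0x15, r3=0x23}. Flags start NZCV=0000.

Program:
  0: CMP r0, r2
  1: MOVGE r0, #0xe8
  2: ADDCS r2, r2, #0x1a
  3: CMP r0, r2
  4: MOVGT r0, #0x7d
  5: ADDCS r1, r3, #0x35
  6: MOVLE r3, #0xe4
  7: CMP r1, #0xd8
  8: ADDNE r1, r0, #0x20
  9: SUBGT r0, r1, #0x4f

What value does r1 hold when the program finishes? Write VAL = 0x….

VAL = 0x08

0: ✓ CMP  NZCV=0010
1: ✓ MOVGE  r0←0xe8
2: ✓ ADDCS  r2←0x2f
3: ✓ CMP  NZCV=1010
4: · MOVGT
5: ✓ ADDCS  r1←0x58
6: ✓ MOVLE  r3←0xe4
7: ✓ CMP  NZCV=1001
8: ✓ ADDNE  r1←0x08
9: ✓ SUBGT  r0←0xb9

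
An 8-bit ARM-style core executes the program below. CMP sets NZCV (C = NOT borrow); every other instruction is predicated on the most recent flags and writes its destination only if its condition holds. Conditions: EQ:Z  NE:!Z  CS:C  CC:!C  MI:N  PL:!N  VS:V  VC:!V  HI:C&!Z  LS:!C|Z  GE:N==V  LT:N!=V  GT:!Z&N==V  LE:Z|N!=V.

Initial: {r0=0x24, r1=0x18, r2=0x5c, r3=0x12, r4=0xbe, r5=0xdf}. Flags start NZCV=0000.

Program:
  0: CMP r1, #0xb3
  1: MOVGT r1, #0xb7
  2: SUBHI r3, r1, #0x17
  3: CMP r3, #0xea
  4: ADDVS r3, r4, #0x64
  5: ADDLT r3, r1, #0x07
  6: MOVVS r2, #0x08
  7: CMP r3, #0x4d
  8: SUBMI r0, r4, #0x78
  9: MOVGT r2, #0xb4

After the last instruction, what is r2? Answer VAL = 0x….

VAL = 0x5c

[0] flags=0000 → (cmp)
[1] flags=0000 GT?T → r1=0xb7
[2] flags=0000 HI?F → skip
[3] flags=0000 → (cmp)
[4] flags=0000 VS?F → skip
[5] flags=0000 LT?F → skip
[6] flags=0000 VS?F → skip
[7] flags=1000 → (cmp)
[8] flags=1000 MI?T → r0=0x46
[9] flags=1000 GT?F → skip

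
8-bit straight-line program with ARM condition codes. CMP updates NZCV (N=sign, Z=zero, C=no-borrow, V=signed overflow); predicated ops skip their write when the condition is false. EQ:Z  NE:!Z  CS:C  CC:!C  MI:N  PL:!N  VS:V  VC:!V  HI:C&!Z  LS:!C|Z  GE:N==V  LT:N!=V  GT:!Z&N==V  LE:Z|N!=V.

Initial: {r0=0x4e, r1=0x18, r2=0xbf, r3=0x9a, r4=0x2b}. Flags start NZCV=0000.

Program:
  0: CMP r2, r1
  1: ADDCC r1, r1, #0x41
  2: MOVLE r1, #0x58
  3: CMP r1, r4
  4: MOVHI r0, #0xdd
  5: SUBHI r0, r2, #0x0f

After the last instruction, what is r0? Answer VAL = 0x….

0: ✓ CMP  NZCV=1010
1: · ADDCC
2: ✓ MOVLE  r1←0x58
3: ✓ CMP  NZCV=0010
4: ✓ MOVHI  r0←0xdd
5: ✓ SUBHI  r0←0xb0

VAL = 0xb0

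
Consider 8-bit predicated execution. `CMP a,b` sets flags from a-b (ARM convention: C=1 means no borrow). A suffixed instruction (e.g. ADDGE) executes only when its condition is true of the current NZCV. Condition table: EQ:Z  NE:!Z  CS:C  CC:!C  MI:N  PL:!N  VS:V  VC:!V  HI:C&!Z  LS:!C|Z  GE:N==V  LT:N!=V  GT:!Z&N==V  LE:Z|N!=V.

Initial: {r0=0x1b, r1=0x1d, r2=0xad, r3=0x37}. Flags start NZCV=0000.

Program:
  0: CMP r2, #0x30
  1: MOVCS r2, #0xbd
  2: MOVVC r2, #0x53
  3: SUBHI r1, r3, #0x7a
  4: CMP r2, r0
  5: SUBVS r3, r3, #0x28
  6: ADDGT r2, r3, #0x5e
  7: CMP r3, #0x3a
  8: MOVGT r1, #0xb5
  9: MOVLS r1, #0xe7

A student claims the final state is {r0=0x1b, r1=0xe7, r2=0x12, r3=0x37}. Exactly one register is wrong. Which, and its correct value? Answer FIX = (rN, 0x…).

FIX = (r2, 0xbd)

[0] flags=0011 → (cmp)
[1] flags=0011 CS?T → r2=0xbd
[2] flags=0011 VC?F → skip
[3] flags=0011 HI?T → r1=0xbd
[4] flags=1010 → (cmp)
[5] flags=1010 VS?F → skip
[6] flags=1010 GT?F → skip
[7] flags=1000 → (cmp)
[8] flags=1000 GT?F → skip
[9] flags=1000 LS?T → r1=0xe7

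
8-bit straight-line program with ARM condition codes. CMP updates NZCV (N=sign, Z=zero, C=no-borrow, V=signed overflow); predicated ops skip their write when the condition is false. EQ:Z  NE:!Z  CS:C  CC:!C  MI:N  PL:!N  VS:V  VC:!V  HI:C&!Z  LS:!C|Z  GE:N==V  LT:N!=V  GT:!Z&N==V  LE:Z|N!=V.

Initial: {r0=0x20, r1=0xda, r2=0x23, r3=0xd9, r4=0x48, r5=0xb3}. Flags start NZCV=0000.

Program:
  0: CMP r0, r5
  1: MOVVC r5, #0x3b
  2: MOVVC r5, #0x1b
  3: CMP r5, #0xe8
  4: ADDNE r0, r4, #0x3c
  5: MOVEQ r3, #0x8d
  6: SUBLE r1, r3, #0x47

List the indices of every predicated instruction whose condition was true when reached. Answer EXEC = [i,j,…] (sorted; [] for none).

0: ✓ CMP  NZCV=0000
1: ✓ MOVVC  r5←0x3b
2: ✓ MOVVC  r5←0x1b
3: ✓ CMP  NZCV=0000
4: ✓ ADDNE  r0←0x84
5: · MOVEQ
6: · SUBLE

EXEC = [1,2,4]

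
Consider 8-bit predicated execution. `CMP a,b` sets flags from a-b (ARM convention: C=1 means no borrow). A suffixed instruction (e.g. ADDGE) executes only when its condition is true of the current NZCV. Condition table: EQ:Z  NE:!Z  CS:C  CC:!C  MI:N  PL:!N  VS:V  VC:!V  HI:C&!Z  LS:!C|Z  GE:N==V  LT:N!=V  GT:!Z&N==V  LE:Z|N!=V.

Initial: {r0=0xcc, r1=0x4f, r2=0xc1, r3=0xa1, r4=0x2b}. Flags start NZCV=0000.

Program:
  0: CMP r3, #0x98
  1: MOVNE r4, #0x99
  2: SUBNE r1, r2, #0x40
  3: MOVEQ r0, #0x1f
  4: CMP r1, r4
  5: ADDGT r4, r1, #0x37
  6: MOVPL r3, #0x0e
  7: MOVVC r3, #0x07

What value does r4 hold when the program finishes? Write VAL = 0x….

[0] flags=0010 → (cmp)
[1] flags=0010 NE?T → r4=0x99
[2] flags=0010 NE?T → r1=0x81
[3] flags=0010 EQ?F → skip
[4] flags=1000 → (cmp)
[5] flags=1000 GT?F → skip
[6] flags=1000 PL?F → skip
[7] flags=1000 VC?T → r3=0x07

VAL = 0x99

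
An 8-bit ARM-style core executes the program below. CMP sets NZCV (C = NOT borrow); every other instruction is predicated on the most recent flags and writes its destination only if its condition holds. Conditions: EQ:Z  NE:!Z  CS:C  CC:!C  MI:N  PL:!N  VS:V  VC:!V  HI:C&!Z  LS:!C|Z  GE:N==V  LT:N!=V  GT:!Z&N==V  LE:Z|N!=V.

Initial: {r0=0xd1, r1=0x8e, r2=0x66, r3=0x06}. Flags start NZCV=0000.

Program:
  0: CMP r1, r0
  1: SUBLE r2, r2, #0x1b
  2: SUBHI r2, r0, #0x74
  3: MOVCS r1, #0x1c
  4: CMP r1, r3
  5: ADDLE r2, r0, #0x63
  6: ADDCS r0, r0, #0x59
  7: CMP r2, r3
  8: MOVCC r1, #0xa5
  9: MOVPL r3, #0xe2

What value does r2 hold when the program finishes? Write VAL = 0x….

[0] flags=1000 → (cmp)
[1] flags=1000 LE?T → r2=0x4b
[2] flags=1000 HI?F → skip
[3] flags=1000 CS?F → skip
[4] flags=1010 → (cmp)
[5] flags=1010 LE?T → r2=0x34
[6] flags=1010 CS?T → r0=0x2a
[7] flags=0010 → (cmp)
[8] flags=0010 CC?F → skip
[9] flags=0010 PL?T → r3=0xe2

VAL = 0x34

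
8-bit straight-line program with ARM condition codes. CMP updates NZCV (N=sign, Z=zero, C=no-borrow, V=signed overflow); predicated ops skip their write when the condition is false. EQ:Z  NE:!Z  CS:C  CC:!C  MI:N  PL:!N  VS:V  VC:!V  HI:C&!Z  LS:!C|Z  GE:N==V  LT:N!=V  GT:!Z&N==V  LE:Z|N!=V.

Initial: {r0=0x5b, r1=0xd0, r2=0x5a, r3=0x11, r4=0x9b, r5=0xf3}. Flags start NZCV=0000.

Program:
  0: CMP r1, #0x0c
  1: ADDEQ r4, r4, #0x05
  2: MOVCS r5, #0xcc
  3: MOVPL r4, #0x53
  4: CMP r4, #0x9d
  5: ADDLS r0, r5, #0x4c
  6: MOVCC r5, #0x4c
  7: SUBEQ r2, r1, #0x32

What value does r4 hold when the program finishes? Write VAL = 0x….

VAL = 0x9b

0: ✓ CMP  NZCV=1010
1: · ADDEQ
2: ✓ MOVCS  r5←0xcc
3: · MOVPL
4: ✓ CMP  NZCV=1000
5: ✓ ADDLS  r0←0x18
6: ✓ MOVCC  r5←0x4c
7: · SUBEQ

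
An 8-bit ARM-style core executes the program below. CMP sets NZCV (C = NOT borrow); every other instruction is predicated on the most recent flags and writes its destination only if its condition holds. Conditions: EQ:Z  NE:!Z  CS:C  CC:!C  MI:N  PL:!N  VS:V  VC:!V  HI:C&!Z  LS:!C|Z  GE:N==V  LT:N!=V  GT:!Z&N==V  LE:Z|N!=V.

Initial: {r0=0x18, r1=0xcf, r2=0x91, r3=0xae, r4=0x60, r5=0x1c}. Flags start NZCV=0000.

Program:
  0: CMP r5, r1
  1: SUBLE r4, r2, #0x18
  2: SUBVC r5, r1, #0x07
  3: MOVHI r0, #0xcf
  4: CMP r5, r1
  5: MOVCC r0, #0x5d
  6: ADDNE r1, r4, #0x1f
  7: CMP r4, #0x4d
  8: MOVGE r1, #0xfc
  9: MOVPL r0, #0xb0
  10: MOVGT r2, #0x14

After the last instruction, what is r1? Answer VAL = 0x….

[0] flags=0000 → (cmp)
[1] flags=0000 LE?F → skip
[2] flags=0000 VC?T → r5=0xc8
[3] flags=0000 HI?F → skip
[4] flags=1000 → (cmp)
[5] flags=1000 CC?T → r0=0x5d
[6] flags=1000 NE?T → r1=0x7f
[7] flags=0010 → (cmp)
[8] flags=0010 GE?T → r1=0xfc
[9] flags=0010 PL?T → r0=0xb0
[10] flags=0010 GT?T → r2=0x14

VAL = 0xfc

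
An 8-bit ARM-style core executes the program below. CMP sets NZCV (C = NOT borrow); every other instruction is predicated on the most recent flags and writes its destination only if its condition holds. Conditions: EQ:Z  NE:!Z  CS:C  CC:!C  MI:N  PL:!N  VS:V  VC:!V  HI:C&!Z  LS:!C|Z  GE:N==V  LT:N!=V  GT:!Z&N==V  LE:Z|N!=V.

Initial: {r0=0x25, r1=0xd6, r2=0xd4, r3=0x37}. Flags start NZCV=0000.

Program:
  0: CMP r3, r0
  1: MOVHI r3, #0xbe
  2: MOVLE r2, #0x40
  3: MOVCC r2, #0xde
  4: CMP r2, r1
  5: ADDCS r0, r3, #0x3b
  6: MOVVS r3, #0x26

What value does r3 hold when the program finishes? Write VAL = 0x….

VAL = 0xbe

[0] flags=0010 → (cmp)
[1] flags=0010 HI?T → r3=0xbe
[2] flags=0010 LE?F → skip
[3] flags=0010 CC?F → skip
[4] flags=1000 → (cmp)
[5] flags=1000 CS?F → skip
[6] flags=1000 VS?F → skip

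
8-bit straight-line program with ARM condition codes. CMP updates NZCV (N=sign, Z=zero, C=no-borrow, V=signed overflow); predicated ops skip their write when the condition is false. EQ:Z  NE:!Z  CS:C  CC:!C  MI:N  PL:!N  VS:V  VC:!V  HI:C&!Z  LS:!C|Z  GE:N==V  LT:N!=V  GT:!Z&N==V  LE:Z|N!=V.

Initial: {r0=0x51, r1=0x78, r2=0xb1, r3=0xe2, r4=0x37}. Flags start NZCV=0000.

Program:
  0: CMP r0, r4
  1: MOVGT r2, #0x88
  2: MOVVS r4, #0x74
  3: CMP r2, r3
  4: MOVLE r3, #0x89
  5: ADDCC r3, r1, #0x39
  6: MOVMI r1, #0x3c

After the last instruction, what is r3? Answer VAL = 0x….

VAL = 0xb1

[0] flags=0010 → (cmp)
[1] flags=0010 GT?T → r2=0x88
[2] flags=0010 VS?F → skip
[3] flags=1000 → (cmp)
[4] flags=1000 LE?T → r3=0x89
[5] flags=1000 CC?T → r3=0xb1
[6] flags=1000 MI?T → r1=0x3c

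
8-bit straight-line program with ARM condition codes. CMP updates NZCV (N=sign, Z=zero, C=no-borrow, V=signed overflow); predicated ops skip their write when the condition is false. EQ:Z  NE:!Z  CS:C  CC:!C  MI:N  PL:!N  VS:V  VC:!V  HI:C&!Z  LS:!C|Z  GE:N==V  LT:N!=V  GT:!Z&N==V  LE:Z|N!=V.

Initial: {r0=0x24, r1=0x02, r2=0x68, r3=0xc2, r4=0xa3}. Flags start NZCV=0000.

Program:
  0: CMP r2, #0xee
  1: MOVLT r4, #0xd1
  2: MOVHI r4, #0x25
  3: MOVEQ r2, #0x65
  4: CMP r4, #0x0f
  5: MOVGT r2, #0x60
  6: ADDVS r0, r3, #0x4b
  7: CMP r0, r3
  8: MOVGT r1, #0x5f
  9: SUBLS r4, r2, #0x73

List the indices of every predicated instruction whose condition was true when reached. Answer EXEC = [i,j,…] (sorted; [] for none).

[0] flags=0000 → (cmp)
[1] flags=0000 LT?F → skip
[2] flags=0000 HI?F → skip
[3] flags=0000 EQ?F → skip
[4] flags=1010 → (cmp)
[5] flags=1010 GT?F → skip
[6] flags=1010 VS?F → skip
[7] flags=0000 → (cmp)
[8] flags=0000 GT?T → r1=0x5f
[9] flags=0000 LS?T → r4=0xf5

EXEC = [8,9]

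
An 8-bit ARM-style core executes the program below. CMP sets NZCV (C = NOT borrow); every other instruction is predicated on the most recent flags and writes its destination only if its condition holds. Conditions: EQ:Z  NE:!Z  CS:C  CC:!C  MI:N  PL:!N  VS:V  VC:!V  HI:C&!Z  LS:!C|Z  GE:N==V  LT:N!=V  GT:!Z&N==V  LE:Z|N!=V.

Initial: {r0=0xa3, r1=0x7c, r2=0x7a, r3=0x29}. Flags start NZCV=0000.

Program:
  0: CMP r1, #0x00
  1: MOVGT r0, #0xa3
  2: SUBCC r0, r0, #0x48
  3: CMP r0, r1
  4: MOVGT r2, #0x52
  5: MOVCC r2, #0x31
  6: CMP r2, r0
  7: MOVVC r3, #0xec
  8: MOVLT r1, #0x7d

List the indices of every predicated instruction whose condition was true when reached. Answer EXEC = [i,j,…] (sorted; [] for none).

EXEC = [1]

0: ✓ CMP  NZCV=0010
1: ✓ MOVGT  r0←0xa3
2: · SUBCC
3: ✓ CMP  NZCV=0011
4: · MOVGT
5: · MOVCC
6: ✓ CMP  NZCV=1001
7: · MOVVC
8: · MOVLT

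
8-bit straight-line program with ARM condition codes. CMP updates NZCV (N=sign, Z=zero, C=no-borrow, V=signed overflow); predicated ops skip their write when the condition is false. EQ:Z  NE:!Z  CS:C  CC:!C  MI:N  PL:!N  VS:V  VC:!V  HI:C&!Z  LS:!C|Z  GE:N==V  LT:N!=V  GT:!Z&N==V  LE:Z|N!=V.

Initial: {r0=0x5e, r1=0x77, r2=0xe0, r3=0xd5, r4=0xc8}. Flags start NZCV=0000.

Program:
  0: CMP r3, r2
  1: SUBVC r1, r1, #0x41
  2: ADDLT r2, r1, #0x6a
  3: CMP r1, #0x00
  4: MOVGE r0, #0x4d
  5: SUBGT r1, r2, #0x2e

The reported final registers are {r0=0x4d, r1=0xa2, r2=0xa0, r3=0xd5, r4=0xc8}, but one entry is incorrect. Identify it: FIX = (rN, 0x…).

FIX = (r1, 0x72)

[0] flags=1000 → (cmp)
[1] flags=1000 VC?T → r1=0x36
[2] flags=1000 LT?T → r2=0xa0
[3] flags=0010 → (cmp)
[4] flags=0010 GE?T → r0=0x4d
[5] flags=0010 GT?T → r1=0x72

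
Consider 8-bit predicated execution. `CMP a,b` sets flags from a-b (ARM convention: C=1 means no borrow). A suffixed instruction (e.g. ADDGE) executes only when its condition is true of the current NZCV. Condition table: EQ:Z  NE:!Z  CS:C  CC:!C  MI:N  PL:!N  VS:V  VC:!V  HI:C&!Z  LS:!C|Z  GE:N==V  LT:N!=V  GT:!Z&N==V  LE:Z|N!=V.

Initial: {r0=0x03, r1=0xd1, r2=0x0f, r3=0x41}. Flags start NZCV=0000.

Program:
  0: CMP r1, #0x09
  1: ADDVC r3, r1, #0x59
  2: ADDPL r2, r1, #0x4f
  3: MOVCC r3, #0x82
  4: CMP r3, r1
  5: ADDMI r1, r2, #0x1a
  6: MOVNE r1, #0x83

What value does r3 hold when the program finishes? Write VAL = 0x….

0: ✓ CMP  NZCV=1010
1: ✓ ADDVC  r3←0x2a
2: · ADDPL
3: · MOVCC
4: ✓ CMP  NZCV=0000
5: · ADDMI
6: ✓ MOVNE  r1←0x83

VAL = 0x2a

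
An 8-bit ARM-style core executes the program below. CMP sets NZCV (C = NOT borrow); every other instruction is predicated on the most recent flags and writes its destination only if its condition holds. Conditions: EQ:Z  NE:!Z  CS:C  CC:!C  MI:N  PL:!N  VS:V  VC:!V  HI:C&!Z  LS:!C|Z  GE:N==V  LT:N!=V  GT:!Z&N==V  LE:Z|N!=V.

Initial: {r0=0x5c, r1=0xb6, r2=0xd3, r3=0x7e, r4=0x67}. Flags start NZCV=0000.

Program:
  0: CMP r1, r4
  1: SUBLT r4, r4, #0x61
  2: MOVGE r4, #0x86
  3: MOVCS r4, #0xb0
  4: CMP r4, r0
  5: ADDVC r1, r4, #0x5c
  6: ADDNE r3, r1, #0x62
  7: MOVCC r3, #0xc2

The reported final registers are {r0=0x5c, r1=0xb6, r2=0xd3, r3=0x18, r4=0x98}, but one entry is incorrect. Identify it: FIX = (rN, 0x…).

[0] flags=0011 → (cmp)
[1] flags=0011 LT?T → r4=0x06
[2] flags=0011 GE?F → skip
[3] flags=0011 CS?T → r4=0xb0
[4] flags=0011 → (cmp)
[5] flags=0011 VC?F → skip
[6] flags=0011 NE?T → r3=0x18
[7] flags=0011 CC?F → skip

FIX = (r4, 0xb0)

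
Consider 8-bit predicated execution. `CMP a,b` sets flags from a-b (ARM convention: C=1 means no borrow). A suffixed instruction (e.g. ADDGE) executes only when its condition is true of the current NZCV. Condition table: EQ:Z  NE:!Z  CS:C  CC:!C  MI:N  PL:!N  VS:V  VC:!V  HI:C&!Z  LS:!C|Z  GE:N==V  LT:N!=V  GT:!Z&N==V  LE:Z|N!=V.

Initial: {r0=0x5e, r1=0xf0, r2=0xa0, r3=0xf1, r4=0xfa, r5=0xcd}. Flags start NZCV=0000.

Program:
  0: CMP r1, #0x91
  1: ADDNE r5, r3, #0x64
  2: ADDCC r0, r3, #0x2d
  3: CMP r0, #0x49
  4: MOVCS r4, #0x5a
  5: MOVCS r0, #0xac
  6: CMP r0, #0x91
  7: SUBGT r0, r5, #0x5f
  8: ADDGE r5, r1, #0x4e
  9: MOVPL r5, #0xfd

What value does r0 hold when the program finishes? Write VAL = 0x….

VAL = 0xf6

[0] flags=0010 → (cmp)
[1] flags=0010 NE?T → r5=0x55
[2] flags=0010 CC?F → skip
[3] flags=0010 → (cmp)
[4] flags=0010 CS?T → r4=0x5a
[5] flags=0010 CS?T → r0=0xac
[6] flags=0010 → (cmp)
[7] flags=0010 GT?T → r0=0xf6
[8] flags=0010 GE?T → r5=0x3e
[9] flags=0010 PL?T → r5=0xfd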